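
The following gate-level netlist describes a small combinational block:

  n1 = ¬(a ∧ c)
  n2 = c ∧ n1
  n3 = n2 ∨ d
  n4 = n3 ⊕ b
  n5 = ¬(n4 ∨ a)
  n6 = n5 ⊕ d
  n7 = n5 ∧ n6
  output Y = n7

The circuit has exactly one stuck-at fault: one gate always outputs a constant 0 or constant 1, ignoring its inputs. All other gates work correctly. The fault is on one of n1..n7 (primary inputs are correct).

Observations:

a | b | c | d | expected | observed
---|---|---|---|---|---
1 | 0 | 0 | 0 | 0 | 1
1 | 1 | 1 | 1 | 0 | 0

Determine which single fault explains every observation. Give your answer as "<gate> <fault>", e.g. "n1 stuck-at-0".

n5 stuck-at-1

Fault-free values for test 1 (a=1, b=0, c=0, d=0): n1=1, n2=0, n3=0, n4=0, n5=0, n6=0, n7=0, giving Y=0. Observed 1.
Test 1: faults giving observed 1 are {n5 stuck-at-1, n7 stuck-at-1}.
Test 2 (a=1, b=1, c=1, d=1): fault-free n1=0, n2=0, n3=1, n4=0, n5=0, n6=1, n7=0 → 0; observed 0. Eliminates n7 stuck-at-1.
Only n5 stuck-at-1 is consistent with every test.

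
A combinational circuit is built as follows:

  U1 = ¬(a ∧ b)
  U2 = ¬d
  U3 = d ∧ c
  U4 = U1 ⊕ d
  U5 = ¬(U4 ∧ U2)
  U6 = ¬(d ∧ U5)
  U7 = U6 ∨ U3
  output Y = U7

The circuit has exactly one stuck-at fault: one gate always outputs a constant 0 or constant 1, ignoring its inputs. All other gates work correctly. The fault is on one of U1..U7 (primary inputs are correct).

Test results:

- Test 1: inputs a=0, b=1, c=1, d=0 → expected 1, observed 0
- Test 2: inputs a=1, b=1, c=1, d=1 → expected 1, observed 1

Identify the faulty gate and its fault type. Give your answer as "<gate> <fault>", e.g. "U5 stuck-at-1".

Fault-free values for test 1 (a=0, b=1, c=1, d=0): U1=1, U2=1, U3=0, U4=1, U5=0, U6=1, U7=1, giving Y=1. Observed 0.
Test 1: faults giving observed 0 are {U6 stuck-at-0, U7 stuck-at-0}.
Test 2 (a=1, b=1, c=1, d=1): fault-free U1=0, U2=0, U3=1, U4=1, U5=1, U6=0, U7=1 → 1; observed 1. Eliminates U7 stuck-at-0.
Only U6 stuck-at-0 is consistent with every test.

U6 stuck-at-0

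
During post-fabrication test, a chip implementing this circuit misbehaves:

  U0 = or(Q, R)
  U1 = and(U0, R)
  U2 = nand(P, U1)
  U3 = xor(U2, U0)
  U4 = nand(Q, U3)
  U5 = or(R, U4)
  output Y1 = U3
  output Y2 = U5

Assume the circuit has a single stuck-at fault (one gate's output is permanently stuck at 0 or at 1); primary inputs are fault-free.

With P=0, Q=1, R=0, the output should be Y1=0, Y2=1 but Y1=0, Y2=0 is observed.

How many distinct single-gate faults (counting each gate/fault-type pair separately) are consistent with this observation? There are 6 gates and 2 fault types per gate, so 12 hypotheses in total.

Fault-free: U0=1, U1=0, U2=1, U3=0, U4=1, U5=1 → Y1=0, Y2=1. Observed Y1=0, Y2=0.
  U0 stuck-at-0: output Y1=1, Y2=0 ✗
  U0 stuck-at-1: output Y1=0, Y2=1 ✗
  U1 stuck-at-0: output Y1=0, Y2=1 ✗
  U1 stuck-at-1: output Y1=0, Y2=1 ✗
  U2 stuck-at-0: output Y1=1, Y2=0 ✗
  U2 stuck-at-1: output Y1=0, Y2=1 ✗
  U3 stuck-at-0: output Y1=0, Y2=1 ✗
  U3 stuck-at-1: output Y1=1, Y2=0 ✗
  U4 stuck-at-0: output Y1=0, Y2=0 ✓
  U4 stuck-at-1: output Y1=0, Y2=1 ✗
  U5 stuck-at-0: output Y1=0, Y2=0 ✓
  U5 stuck-at-1: output Y1=0, Y2=1 ✗
Consistent faults: {U4 stuck-at-0, U5 stuck-at-0} — 2 in all.

2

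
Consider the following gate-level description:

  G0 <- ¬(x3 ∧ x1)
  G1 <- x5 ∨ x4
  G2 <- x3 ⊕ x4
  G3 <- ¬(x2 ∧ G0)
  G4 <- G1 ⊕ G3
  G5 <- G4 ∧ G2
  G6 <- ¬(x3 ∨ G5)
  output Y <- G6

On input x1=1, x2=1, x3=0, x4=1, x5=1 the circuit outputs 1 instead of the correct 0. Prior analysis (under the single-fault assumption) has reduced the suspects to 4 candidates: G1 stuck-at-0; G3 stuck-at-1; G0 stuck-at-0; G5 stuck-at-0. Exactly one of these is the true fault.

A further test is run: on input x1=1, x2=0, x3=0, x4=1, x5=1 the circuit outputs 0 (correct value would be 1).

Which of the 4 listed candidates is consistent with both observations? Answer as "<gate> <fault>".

G1 stuck-at-0

Evaluate each candidate on input x1=1, x2=0, x3=0, x4=1, x5=1:
  G1 stuck-at-0: G0=1, G1=0 [stuck-at-0], G2=1, G3=1, G4=1, G5=1, G6=0 → 0 — matches
  G3 stuck-at-1: G0=1, G1=1, G2=1, G3=1 [stuck-at-1], G4=0, G5=0, G6=1 → 1 — eliminated
  G0 stuck-at-0: G0=0 [stuck-at-0], G1=1, G2=1, G3=1, G4=0, G5=0, G6=1 → 1 — eliminated
  G5 stuck-at-0: G0=1, G1=1, G2=1, G3=1, G4=0, G5=0 [stuck-at-0], G6=1 → 1 — eliminated
Only G1 stuck-at-0 reproduces the observed 0.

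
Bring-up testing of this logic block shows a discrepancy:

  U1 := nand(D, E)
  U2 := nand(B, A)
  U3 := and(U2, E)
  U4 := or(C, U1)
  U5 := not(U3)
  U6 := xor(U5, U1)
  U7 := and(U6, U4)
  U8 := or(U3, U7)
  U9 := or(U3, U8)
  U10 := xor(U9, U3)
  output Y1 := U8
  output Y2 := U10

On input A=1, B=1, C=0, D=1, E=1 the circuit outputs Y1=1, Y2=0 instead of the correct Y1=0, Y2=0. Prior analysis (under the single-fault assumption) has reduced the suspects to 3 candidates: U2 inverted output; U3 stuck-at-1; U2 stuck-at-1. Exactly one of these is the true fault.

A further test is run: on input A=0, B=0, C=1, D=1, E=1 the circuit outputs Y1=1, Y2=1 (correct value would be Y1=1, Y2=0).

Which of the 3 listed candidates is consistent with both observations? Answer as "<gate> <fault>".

Evaluate each candidate on input A=0, B=0, C=1, D=1, E=1:
  U2 inverted output: U1=0, U2=0 [inverted output], U3=0, U4=1, U5=1, U6=1, U7=1, U8=1, U9=1, U10=1 → Y1=1, Y2=1 — matches
  U3 stuck-at-1: U1=0, U2=1, U3=1 [stuck-at-1], U4=1, U5=0, U6=0, U7=0, U8=1, U9=1, U10=0 → Y1=1, Y2=0 — eliminated
  U2 stuck-at-1: U1=0, U2=1 [stuck-at-1], U3=1, U4=1, U5=0, U6=0, U7=0, U8=1, U9=1, U10=0 → Y1=1, Y2=0 — eliminated
Only U2 inverted output reproduces the observed Y1=1, Y2=1.

U2 inverted output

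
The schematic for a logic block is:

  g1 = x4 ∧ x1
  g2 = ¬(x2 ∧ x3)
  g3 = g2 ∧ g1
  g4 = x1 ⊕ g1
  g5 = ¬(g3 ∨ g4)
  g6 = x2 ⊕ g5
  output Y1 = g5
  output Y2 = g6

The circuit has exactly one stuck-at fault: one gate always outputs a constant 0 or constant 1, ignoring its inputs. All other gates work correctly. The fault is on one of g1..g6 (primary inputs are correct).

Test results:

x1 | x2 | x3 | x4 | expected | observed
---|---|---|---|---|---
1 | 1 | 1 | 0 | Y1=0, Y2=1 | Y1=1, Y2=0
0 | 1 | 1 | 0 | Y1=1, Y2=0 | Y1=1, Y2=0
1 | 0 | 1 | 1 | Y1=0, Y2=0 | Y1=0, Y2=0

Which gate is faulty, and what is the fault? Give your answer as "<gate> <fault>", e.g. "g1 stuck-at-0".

Fault-free values for test 1 (x1=1, x2=1, x3=1, x4=0): g1=0, g2=0, g3=0, g4=1, g5=0, g6=1, giving Y1=0, Y2=1. Observed Y1=1, Y2=0.
Test 1: faults giving observed Y1=1, Y2=0 are {g1 stuck-at-1, g4 stuck-at-0, g5 stuck-at-1}.
Test 2 (x1=0, x2=1, x3=1, x4=0): fault-free g1=0, g2=0, g3=0, g4=0, g5=1, g6=0 → Y1=1, Y2=0; observed Y1=1, Y2=0. Eliminates g1 stuck-at-1.
Test 3 (x1=1, x2=0, x3=1, x4=1): fault-free g1=1, g2=1, g3=1, g4=0, g5=0, g6=0 → Y1=0, Y2=0; observed Y1=0, Y2=0. Eliminates g5 stuck-at-1.
Only g4 stuck-at-0 is consistent with every test.

g4 stuck-at-0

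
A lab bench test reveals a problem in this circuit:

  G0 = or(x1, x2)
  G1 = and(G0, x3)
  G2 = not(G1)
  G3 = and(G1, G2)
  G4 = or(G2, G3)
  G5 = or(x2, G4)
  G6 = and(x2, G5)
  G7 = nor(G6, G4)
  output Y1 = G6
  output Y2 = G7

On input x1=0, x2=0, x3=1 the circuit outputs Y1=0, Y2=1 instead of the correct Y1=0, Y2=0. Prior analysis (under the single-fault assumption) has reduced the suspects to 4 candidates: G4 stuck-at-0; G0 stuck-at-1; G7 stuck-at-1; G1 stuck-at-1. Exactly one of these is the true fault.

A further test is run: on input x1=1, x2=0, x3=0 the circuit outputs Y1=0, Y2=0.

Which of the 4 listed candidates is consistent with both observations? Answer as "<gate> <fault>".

G0 stuck-at-1

Evaluate each candidate on input x1=1, x2=0, x3=0:
  G4 stuck-at-0: G0=1, G1=0, G2=1, G3=0, G4=0 [stuck-at-0], G5=0, G6=0, G7=1 → Y1=0, Y2=1 — eliminated
  G0 stuck-at-1: G0=1 [stuck-at-1], G1=0, G2=1, G3=0, G4=1, G5=1, G6=0, G7=0 → Y1=0, Y2=0 — matches
  G7 stuck-at-1: G0=1, G1=0, G2=1, G3=0, G4=1, G5=1, G6=0, G7=1 [stuck-at-1] → Y1=0, Y2=1 — eliminated
  G1 stuck-at-1: G0=1, G1=1 [stuck-at-1], G2=0, G3=0, G4=0, G5=0, G6=0, G7=1 → Y1=0, Y2=1 — eliminated
Only G0 stuck-at-1 reproduces the observed Y1=0, Y2=0.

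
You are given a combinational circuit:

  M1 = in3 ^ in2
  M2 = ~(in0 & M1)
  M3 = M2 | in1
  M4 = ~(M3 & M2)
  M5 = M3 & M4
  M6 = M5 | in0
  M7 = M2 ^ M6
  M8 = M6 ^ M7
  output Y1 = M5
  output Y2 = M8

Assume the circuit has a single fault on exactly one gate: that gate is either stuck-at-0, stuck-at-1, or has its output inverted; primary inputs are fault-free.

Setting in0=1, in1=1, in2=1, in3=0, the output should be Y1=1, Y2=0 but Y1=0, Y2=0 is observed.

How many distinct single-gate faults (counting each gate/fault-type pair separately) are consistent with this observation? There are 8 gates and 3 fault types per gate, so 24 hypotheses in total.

6

Fault-free: M1=1, M2=0, M3=1, M4=1, M5=1, M6=1, M7=1, M8=0 → Y1=1, Y2=0. Observed Y1=0, Y2=0.
  M1: none of the 3 fault types match ✗
  M2: none of the 3 fault types match ✗
  M3: stuck-at-0, inverted output ✓; others ✗
  M4: stuck-at-0, inverted output ✓; others ✗
  M5: stuck-at-0, inverted output ✓; others ✗
  M6: none of the 3 fault types match ✗
  M7: none of the 3 fault types match ✗
  M8: none of the 3 fault types match ✗
Consistent faults: {M3 stuck-at-0, M3 inverted output, M4 stuck-at-0, M4 inverted output, M5 stuck-at-0, M5 inverted output} — 6 in all.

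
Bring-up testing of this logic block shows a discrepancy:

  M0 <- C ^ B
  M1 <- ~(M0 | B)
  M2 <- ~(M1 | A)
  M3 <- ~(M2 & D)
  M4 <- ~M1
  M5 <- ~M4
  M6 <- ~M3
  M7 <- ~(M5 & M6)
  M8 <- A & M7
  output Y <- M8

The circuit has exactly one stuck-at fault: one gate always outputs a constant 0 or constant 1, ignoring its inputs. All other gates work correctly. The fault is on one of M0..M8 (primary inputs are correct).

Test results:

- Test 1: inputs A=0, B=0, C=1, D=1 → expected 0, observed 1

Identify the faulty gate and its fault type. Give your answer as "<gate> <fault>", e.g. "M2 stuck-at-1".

M8 stuck-at-1

Fault-free values for test 1 (A=0, B=0, C=1, D=1): M0=1, M1=0, M2=1, M3=0, M4=1, M5=0, M6=1, M7=1, M8=0, giving Y=0. Observed 1.
Test 1: faults giving observed 1 are {M8 stuck-at-1}.
Only M8 stuck-at-1 is consistent with every test.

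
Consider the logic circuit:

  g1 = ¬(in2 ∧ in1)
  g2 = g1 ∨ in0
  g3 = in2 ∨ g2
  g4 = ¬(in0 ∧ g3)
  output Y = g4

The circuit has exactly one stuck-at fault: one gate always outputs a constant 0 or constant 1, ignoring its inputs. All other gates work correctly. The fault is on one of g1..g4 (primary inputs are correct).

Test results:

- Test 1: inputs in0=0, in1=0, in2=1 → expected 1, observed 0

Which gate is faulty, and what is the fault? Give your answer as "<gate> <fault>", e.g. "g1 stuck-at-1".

g4 stuck-at-0

Fault-free values for test 1 (in0=0, in1=0, in2=1): g1=1, g2=1, g3=1, g4=1, giving Y=1. Observed 0.
Test 1: faults giving observed 0 are {g4 stuck-at-0}.
Only g4 stuck-at-0 is consistent with every test.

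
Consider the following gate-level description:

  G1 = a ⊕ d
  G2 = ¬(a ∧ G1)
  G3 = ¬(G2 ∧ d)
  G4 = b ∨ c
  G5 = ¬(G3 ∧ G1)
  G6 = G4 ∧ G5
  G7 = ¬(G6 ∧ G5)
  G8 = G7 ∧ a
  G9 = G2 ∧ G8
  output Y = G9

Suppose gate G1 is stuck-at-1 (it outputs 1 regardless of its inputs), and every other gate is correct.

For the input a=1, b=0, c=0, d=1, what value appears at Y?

Propagate with G1 forced: G1=1 [stuck-at-1], G2=0, G3=1, G4=0, G5=0, G6=0, G7=1, G8=1, G9=0.
So Y = 0. (Without the fault it would be 1.)

0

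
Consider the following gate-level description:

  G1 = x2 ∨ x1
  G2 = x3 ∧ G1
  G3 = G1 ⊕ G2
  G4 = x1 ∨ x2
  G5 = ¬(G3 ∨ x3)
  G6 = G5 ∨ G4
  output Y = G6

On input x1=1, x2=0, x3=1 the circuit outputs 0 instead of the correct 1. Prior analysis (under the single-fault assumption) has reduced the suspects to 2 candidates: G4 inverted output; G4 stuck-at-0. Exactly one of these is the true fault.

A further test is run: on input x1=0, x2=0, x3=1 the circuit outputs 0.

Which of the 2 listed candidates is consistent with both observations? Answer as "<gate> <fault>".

G4 stuck-at-0

Evaluate each candidate on input x1=0, x2=0, x3=1:
  G4 inverted output: G1=0, G2=0, G3=0, G4=1 [inverted output], G5=0, G6=1 → 1 — eliminated
  G4 stuck-at-0: G1=0, G2=0, G3=0, G4=0 [stuck-at-0], G5=0, G6=0 → 0 — matches
Only G4 stuck-at-0 reproduces the observed 0.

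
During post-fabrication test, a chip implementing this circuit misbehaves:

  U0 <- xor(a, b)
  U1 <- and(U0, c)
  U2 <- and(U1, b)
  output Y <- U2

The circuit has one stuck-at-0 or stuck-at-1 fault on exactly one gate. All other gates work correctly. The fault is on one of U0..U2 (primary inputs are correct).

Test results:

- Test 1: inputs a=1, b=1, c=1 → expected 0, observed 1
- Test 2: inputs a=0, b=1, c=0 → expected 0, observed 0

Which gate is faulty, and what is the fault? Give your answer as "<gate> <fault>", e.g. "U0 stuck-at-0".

Fault-free values for test 1 (a=1, b=1, c=1): U0=0, U1=0, U2=0, giving Y=0. Observed 1.
Test 1: faults giving observed 1 are {U0 stuck-at-1, U1 stuck-at-1, U2 stuck-at-1}.
Test 2 (a=0, b=1, c=0): fault-free U0=1, U1=0, U2=0 → 0; observed 0. Eliminates U1 stuck-at-1, U2 stuck-at-1.
Only U0 stuck-at-1 is consistent with every test.

U0 stuck-at-1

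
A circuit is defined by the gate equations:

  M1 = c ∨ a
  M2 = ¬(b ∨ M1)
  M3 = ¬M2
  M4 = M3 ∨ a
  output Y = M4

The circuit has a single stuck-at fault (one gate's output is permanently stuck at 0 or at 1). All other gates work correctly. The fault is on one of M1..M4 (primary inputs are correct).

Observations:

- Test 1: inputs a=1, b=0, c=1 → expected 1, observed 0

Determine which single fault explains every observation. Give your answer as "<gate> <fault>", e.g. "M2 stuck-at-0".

Fault-free values for test 1 (a=1, b=0, c=1): M1=1, M2=0, M3=1, M4=1, giving Y=1. Observed 0.
Test 1: faults giving observed 0 are {M4 stuck-at-0}.
Only M4 stuck-at-0 is consistent with every test.

M4 stuck-at-0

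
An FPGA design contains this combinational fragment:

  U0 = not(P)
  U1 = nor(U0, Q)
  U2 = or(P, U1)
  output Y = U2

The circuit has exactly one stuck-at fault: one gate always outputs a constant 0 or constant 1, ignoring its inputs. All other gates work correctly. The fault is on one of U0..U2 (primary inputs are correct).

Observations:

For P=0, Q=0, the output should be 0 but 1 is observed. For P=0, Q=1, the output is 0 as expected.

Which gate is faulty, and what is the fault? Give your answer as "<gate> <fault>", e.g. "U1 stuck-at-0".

Fault-free values for test 1 (P=0, Q=0): U0=1, U1=0, U2=0, giving Y=0. Observed 1.
Test 1: faults giving observed 1 are {U0 stuck-at-0, U1 stuck-at-1, U2 stuck-at-1}.
Test 2 (P=0, Q=1): fault-free U0=1, U1=0, U2=0 → 0; observed 0. Eliminates U1 stuck-at-1, U2 stuck-at-1.
Only U0 stuck-at-0 is consistent with every test.

U0 stuck-at-0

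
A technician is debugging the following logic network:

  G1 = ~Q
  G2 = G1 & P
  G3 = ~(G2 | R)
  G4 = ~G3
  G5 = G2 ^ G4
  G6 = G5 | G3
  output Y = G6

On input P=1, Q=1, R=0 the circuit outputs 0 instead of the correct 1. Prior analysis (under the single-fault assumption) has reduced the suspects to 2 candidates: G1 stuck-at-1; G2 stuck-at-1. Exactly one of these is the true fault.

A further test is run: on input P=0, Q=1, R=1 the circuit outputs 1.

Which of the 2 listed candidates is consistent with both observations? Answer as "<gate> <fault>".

G1 stuck-at-1

Evaluate each candidate on input P=0, Q=1, R=1:
  G1 stuck-at-1: G1=1 [stuck-at-1], G2=0, G3=0, G4=1, G5=1, G6=1 → 1 — matches
  G2 stuck-at-1: G1=0, G2=1 [stuck-at-1], G3=0, G4=1, G5=0, G6=0 → 0 — eliminated
Only G1 stuck-at-1 reproduces the observed 1.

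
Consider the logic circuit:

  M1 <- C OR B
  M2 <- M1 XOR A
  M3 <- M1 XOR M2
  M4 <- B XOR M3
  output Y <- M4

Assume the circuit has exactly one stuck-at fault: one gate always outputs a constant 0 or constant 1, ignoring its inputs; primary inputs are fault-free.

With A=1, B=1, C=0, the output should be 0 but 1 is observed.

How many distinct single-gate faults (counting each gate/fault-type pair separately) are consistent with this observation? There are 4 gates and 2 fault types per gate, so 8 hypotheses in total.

Fault-free: M1=1, M2=0, M3=1, M4=0 → 0. Observed 1.
  M1 stuck-at-0: output 0 ✗
  M1 stuck-at-1: output 0 ✗
  M2 stuck-at-0: output 0 ✗
  M2 stuck-at-1: output 1 ✓
  M3 stuck-at-0: output 1 ✓
  M3 stuck-at-1: output 0 ✗
  M4 stuck-at-0: output 0 ✗
  M4 stuck-at-1: output 1 ✓
Consistent faults: {M2 stuck-at-1, M3 stuck-at-0, M4 stuck-at-1} — 3 in all.

3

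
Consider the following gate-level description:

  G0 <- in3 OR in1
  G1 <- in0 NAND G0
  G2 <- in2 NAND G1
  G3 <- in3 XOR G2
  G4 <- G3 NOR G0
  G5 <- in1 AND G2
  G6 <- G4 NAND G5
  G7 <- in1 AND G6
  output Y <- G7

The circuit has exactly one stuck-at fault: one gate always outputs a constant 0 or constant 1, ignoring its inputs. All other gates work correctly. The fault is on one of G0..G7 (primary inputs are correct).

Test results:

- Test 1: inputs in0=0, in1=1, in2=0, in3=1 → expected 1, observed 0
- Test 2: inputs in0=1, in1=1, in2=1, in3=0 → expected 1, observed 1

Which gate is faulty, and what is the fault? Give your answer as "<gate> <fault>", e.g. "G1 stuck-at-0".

Fault-free values for test 1 (in0=0, in1=1, in2=0, in3=1): G0=1, G1=1, G2=1, G3=0, G4=0, G5=1, G6=1, G7=1, giving Y=1. Observed 0.
Test 1: faults giving observed 0 are {G0 stuck-at-0, G4 stuck-at-1, G6 stuck-at-0, G7 stuck-at-0}.
Test 2 (in0=1, in1=1, in2=1, in3=0): fault-free G0=1, G1=0, G2=1, G3=1, G4=0, G5=1, G6=1, G7=1 → 1; observed 1. Eliminates G4 stuck-at-1, G6 stuck-at-0, G7 stuck-at-0.
Only G0 stuck-at-0 is consistent with every test.

G0 stuck-at-0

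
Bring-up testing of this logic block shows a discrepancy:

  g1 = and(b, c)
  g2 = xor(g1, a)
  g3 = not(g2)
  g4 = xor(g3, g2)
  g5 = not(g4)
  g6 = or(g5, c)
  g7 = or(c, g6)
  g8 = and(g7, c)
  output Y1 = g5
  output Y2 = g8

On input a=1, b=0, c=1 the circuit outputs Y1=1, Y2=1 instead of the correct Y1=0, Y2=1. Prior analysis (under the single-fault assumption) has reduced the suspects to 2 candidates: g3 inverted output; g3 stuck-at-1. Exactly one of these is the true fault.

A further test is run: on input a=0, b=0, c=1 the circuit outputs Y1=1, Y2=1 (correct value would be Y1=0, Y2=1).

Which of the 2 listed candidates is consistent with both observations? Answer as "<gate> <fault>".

g3 inverted output

Evaluate each candidate on input a=0, b=0, c=1:
  g3 inverted output: g1=0, g2=0, g3=0 [inverted output], g4=0, g5=1, g6=1, g7=1, g8=1 → Y1=1, Y2=1 — matches
  g3 stuck-at-1: g1=0, g2=0, g3=1 [stuck-at-1], g4=1, g5=0, g6=1, g7=1, g8=1 → Y1=0, Y2=1 — eliminated
Only g3 inverted output reproduces the observed Y1=1, Y2=1.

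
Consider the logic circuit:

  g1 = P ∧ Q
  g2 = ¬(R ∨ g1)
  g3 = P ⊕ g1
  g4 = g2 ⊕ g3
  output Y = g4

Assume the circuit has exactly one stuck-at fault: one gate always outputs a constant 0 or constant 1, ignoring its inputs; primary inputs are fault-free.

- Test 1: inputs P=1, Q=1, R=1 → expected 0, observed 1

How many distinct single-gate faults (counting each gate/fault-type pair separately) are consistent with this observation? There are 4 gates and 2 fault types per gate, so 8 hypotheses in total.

Fault-free: g1=1, g2=0, g3=0, g4=0 → 0. Observed 1.
  g1 stuck-at-0: output 1 ✓
  g1 stuck-at-1: output 0 ✗
  g2 stuck-at-0: output 0 ✗
  g2 stuck-at-1: output 1 ✓
  g3 stuck-at-0: output 0 ✗
  g3 stuck-at-1: output 1 ✓
  g4 stuck-at-0: output 0 ✗
  g4 stuck-at-1: output 1 ✓
Consistent faults: {g1 stuck-at-0, g2 stuck-at-1, g3 stuck-at-1, g4 stuck-at-1} — 4 in all.

4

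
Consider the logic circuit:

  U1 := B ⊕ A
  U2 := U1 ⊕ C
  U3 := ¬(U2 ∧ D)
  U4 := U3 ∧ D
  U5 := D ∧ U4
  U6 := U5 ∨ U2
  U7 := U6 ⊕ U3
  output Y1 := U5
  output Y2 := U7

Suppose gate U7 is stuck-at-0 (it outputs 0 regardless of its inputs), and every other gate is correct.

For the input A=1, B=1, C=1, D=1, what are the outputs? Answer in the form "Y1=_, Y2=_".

Y1=0, Y2=0

Propagate with U7 forced: U1=0, U2=1, U3=0, U4=0, U5=0, U6=1, U7=0 [stuck-at-0].
So the outputs are Y1=0, Y2=0. (Without the fault they would be Y1=0, Y2=1.)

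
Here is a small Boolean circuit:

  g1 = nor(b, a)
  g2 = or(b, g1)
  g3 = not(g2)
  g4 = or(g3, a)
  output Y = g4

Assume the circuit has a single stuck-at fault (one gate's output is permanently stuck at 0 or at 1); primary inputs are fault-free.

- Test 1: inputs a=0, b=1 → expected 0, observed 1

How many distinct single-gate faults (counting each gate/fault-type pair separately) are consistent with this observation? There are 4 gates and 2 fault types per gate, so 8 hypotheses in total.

Fault-free: g1=0, g2=1, g3=0, g4=0 → 0. Observed 1.
  g1 stuck-at-0: output 0 ✗
  g1 stuck-at-1: output 0 ✗
  g2 stuck-at-0: output 1 ✓
  g2 stuck-at-1: output 0 ✗
  g3 stuck-at-0: output 0 ✗
  g3 stuck-at-1: output 1 ✓
  g4 stuck-at-0: output 0 ✗
  g4 stuck-at-1: output 1 ✓
Consistent faults: {g2 stuck-at-0, g3 stuck-at-1, g4 stuck-at-1} — 3 in all.

3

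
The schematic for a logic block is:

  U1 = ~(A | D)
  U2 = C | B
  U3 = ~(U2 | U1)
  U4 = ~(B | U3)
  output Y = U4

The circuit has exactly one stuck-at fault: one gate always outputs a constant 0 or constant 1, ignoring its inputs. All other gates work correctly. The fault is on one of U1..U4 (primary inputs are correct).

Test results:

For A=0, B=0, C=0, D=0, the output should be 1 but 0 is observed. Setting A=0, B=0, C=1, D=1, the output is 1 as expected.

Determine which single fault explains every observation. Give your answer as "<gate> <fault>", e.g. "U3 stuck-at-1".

Fault-free values for test 1 (A=0, B=0, C=0, D=0): U1=1, U2=0, U3=0, U4=1, giving Y=1. Observed 0.
Test 1: faults giving observed 0 are {U1 stuck-at-0, U3 stuck-at-1, U4 stuck-at-0}.
Test 2 (A=0, B=0, C=1, D=1): fault-free U1=0, U2=1, U3=0, U4=1 → 1; observed 1. Eliminates U3 stuck-at-1, U4 stuck-at-0.
Only U1 stuck-at-0 is consistent with every test.

U1 stuck-at-0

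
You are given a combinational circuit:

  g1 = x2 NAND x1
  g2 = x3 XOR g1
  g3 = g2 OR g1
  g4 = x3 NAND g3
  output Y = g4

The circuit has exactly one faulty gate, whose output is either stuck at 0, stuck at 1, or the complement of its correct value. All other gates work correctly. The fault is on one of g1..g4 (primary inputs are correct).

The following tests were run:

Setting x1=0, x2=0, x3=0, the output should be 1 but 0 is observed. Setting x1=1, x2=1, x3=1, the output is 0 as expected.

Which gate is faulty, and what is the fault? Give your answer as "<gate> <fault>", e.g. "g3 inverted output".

Fault-free values for test 1 (x1=0, x2=0, x3=0): g1=1, g2=1, g3=1, g4=1, giving Y=1. Observed 0.
Test 1: faults giving observed 0 are {g4 stuck-at-0, g4 inverted output}.
Test 2 (x1=1, x2=1, x3=1): fault-free g1=0, g2=1, g3=1, g4=0 → 0; observed 0. Eliminates g4 inverted output.
Only g4 stuck-at-0 is consistent with every test.

g4 stuck-at-0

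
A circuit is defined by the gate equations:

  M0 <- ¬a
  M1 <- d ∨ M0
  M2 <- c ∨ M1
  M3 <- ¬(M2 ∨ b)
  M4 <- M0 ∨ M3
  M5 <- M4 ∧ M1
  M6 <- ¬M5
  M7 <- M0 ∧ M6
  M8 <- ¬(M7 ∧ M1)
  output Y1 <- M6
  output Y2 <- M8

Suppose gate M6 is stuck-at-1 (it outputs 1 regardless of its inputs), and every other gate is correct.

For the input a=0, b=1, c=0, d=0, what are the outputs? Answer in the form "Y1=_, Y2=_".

Propagate with M6 forced: M0=1, M1=1, M2=1, M3=0, M4=1, M5=1, M6=1 [stuck-at-1], M7=1, M8=0.
So the outputs are Y1=1, Y2=0. (Without the fault they would be Y1=0, Y2=1.)

Y1=1, Y2=0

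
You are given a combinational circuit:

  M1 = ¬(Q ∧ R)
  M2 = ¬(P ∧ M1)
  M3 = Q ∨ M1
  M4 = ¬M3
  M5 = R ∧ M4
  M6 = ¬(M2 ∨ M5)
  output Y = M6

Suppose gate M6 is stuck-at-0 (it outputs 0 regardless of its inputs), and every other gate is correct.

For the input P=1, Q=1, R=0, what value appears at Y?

Propagate with M6 forced: M1=1, M2=0, M3=1, M4=0, M5=0, M6=0 [stuck-at-0].
So Y = 0. (Without the fault it would be 1.)

0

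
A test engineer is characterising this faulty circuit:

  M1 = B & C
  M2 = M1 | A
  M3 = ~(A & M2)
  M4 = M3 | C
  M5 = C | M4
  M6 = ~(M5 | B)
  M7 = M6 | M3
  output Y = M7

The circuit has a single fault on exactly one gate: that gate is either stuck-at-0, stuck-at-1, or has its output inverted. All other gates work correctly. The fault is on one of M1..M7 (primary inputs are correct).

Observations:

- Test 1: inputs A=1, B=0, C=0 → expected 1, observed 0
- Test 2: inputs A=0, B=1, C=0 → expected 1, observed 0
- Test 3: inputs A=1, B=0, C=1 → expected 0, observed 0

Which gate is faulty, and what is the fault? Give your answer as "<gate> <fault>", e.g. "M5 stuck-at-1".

M7 stuck-at-0

Fault-free values for test 1 (A=1, B=0, C=0): M1=0, M2=1, M3=0, M4=0, M5=0, M6=1, M7=1, giving Y=1. Observed 0.
Test 1: faults giving observed 0 are {M4 stuck-at-1, M4 inverted output, M5 stuck-at-1, M5 inverted output, M6 stuck-at-0, M6 inverted output, M7 stuck-at-0, M7 inverted output}.
Test 2 (A=0, B=1, C=0): fault-free M1=0, M2=0, M3=1, M4=1, M5=1, M6=0, M7=1 → 1; observed 0. Eliminates M4 stuck-at-1, M4 inverted output, M5 stuck-at-1, M5 inverted output, M6 stuck-at-0, M6 inverted output.
Test 3 (A=1, B=0, C=1): fault-free M1=0, M2=1, M3=0, M4=1, M5=1, M6=0, M7=0 → 0; observed 0. Eliminates M7 inverted output.
Only M7 stuck-at-0 is consistent with every test.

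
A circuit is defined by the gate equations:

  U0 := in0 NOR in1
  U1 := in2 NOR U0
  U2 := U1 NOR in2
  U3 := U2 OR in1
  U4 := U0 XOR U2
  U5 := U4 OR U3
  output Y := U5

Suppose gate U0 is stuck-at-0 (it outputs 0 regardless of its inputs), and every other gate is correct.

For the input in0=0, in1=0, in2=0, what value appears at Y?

Propagate with U0 forced: U0=0 [stuck-at-0], U1=1, U2=0, U3=0, U4=0, U5=0.
So Y = 0. (Without the fault it would be 1.)

0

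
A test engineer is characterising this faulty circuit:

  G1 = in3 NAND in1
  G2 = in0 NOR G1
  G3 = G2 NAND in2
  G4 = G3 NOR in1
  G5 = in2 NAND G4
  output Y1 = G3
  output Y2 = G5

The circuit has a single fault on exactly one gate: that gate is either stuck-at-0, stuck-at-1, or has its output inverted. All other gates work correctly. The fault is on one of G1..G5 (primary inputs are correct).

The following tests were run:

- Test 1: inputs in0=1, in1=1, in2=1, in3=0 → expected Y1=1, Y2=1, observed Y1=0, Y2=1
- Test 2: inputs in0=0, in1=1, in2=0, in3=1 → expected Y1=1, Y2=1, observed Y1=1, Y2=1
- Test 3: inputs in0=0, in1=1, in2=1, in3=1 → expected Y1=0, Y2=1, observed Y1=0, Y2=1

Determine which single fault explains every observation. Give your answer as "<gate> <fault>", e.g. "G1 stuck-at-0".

G2 stuck-at-1

Fault-free values for test 1 (in0=1, in1=1, in2=1, in3=0): G1=1, G2=0, G3=1, G4=0, G5=1, giving Y1=1, Y2=1. Observed Y1=0, Y2=1.
Test 1: faults giving observed Y1=0, Y2=1 are {G2 stuck-at-1, G2 inverted output, G3 stuck-at-0, G3 inverted output}.
Test 2 (in0=0, in1=1, in2=0, in3=1): fault-free G1=0, G2=1, G3=1, G4=0, G5=1 → Y1=1, Y2=1; observed Y1=1, Y2=1. Eliminates G3 stuck-at-0, G3 inverted output.
Test 3 (in0=0, in1=1, in2=1, in3=1): fault-free G1=0, G2=1, G3=0, G4=0, G5=1 → Y1=0, Y2=1; observed Y1=0, Y2=1. Eliminates G2 inverted output.
Only G2 stuck-at-1 is consistent with every test.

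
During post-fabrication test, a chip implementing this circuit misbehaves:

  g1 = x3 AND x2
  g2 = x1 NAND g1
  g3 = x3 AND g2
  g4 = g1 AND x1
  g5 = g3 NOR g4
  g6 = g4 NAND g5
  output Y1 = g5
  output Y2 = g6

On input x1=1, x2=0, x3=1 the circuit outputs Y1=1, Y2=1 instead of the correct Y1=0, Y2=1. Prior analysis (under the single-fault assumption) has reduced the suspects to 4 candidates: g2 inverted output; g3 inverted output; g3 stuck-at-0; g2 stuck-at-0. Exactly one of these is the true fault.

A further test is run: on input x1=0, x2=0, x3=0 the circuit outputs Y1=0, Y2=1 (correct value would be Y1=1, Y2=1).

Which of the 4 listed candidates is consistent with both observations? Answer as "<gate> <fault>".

Evaluate each candidate on input x1=0, x2=0, x3=0:
  g2 inverted output: g1=0, g2=0 [inverted output], g3=0, g4=0, g5=1, g6=1 → Y1=1, Y2=1 — eliminated
  g3 inverted output: g1=0, g2=1, g3=1 [inverted output], g4=0, g5=0, g6=1 → Y1=0, Y2=1 — matches
  g3 stuck-at-0: g1=0, g2=1, g3=0 [stuck-at-0], g4=0, g5=1, g6=1 → Y1=1, Y2=1 — eliminated
  g2 stuck-at-0: g1=0, g2=0 [stuck-at-0], g3=0, g4=0, g5=1, g6=1 → Y1=1, Y2=1 — eliminated
Only g3 inverted output reproduces the observed Y1=0, Y2=1.

g3 inverted output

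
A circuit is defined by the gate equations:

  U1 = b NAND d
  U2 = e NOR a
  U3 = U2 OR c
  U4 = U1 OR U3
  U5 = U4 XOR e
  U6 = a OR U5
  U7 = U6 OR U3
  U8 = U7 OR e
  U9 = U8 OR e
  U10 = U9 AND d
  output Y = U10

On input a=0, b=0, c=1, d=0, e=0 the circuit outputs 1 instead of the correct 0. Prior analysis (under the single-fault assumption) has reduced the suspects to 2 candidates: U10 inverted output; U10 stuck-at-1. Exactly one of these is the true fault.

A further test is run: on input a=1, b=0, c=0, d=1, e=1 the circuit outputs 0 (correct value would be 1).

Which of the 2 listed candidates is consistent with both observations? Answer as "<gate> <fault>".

U10 inverted output

Evaluate each candidate on input a=1, b=0, c=0, d=1, e=1:
  U10 inverted output: U1=1, U2=0, U3=0, U4=1, U5=0, U6=1, U7=1, U8=1, U9=1, U10=0 [inverted output] → 0 — matches
  U10 stuck-at-1: U1=1, U2=0, U3=0, U4=1, U5=0, U6=1, U7=1, U8=1, U9=1, U10=1 [stuck-at-1] → 1 — eliminated
Only U10 inverted output reproduces the observed 0.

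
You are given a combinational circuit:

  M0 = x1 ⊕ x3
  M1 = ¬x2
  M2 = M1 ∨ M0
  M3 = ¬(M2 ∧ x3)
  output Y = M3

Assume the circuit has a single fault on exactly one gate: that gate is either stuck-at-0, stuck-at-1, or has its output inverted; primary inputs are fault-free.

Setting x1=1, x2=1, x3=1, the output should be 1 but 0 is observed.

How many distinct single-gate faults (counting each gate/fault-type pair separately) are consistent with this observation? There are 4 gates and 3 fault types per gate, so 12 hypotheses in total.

Fault-free: M0=0, M1=0, M2=0, M3=1 → 1. Observed 0.
  M0 stuck-at-0: output 1 ✗
  M0 stuck-at-1: output 0 ✓
  M0 inverted output: output 0 ✓
  M1 stuck-at-0: output 1 ✗
  M1 stuck-at-1: output 0 ✓
  M1 inverted output: output 0 ✓
  M2 stuck-at-0: output 1 ✗
  M2 stuck-at-1: output 0 ✓
  M2 inverted output: output 0 ✓
  M3 stuck-at-0: output 0 ✓
  M3 stuck-at-1: output 1 ✗
  M3 inverted output: output 0 ✓
Consistent faults: {M0 stuck-at-1, M0 inverted output, M1 stuck-at-1, M1 inverted output, M2 stuck-at-1, M2 inverted output, M3 stuck-at-0, M3 inverted output} — 8 in all.

8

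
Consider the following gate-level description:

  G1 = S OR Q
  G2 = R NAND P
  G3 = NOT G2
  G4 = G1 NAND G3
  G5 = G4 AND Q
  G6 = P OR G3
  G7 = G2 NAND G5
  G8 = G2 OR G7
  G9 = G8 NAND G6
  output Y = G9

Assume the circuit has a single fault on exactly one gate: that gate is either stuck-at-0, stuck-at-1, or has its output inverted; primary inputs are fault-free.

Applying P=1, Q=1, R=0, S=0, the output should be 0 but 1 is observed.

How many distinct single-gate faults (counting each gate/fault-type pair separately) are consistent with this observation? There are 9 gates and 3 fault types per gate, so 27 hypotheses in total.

Fault-free: G1=1, G2=1, G3=0, G4=1, G5=1, G6=1, G7=0, G8=1, G9=0 → 0. Observed 1.
  G1: none of the 3 fault types match ✗
  G2: none of the 3 fault types match ✗
  G3: none of the 3 fault types match ✗
  G4: none of the 3 fault types match ✗
  G5: none of the 3 fault types match ✗
  G6: stuck-at-0, inverted output ✓; others ✗
  G7: none of the 3 fault types match ✗
  G8: stuck-at-0, inverted output ✓; others ✗
  G9: stuck-at-1, inverted output ✓; others ✗
Consistent faults: {G6 stuck-at-0, G6 inverted output, G8 stuck-at-0, G8 inverted output, G9 stuck-at-1, G9 inverted output} — 6 in all.

6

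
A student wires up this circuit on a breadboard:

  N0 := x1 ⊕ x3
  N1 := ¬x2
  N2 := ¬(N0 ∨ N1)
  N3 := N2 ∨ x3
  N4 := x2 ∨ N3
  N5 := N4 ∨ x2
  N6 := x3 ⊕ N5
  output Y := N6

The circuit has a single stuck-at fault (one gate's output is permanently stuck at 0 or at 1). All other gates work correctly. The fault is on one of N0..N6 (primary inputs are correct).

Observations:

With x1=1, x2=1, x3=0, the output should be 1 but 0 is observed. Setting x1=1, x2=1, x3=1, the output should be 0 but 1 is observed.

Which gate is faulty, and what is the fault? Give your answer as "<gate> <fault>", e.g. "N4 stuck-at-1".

N5 stuck-at-0

Fault-free values for test 1 (x1=1, x2=1, x3=0): N0=1, N1=0, N2=0, N3=0, N4=1, N5=1, N6=1, giving Y=1. Observed 0.
Test 1: faults giving observed 0 are {N5 stuck-at-0, N6 stuck-at-0}.
Test 2 (x1=1, x2=1, x3=1): fault-free N0=0, N1=0, N2=1, N3=1, N4=1, N5=1, N6=0 → 0; observed 1. Eliminates N6 stuck-at-0.
Only N5 stuck-at-0 is consistent with every test.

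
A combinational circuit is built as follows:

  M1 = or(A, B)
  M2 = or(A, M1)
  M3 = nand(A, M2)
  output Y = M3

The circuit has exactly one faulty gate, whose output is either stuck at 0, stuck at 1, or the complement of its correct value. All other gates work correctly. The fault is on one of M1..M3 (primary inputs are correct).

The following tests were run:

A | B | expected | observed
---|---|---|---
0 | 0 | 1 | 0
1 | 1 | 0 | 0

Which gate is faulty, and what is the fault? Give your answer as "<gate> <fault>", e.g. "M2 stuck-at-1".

M3 stuck-at-0

Fault-free values for test 1 (A=0, B=0): M1=0, M2=0, M3=1, giving Y=1. Observed 0.
Test 1: faults giving observed 0 are {M3 stuck-at-0, M3 inverted output}.
Test 2 (A=1, B=1): fault-free M1=1, M2=1, M3=0 → 0; observed 0. Eliminates M3 inverted output.
Only M3 stuck-at-0 is consistent with every test.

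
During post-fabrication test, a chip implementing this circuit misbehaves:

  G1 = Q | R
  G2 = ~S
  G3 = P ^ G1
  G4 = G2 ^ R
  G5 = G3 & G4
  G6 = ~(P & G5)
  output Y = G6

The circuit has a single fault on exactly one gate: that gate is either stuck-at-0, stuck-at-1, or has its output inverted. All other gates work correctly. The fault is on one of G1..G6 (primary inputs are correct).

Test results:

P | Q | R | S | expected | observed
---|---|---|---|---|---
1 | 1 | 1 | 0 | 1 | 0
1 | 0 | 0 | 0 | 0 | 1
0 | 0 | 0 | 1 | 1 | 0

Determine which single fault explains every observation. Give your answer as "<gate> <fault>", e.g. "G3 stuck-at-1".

Fault-free values for test 1 (P=1, Q=1, R=1, S=0): G1=1, G2=1, G3=0, G4=0, G5=0, G6=1, giving Y=1. Observed 0.
Test 1: faults giving observed 0 are {G5 stuck-at-1, G5 inverted output, G6 stuck-at-0, G6 inverted output}.
Test 2 (P=1, Q=0, R=0, S=0): fault-free G1=0, G2=1, G3=1, G4=1, G5=1, G6=0 → 0; observed 1. Eliminates G5 stuck-at-1, G6 stuck-at-0.
Test 3 (P=0, Q=0, R=0, S=1): fault-free G1=0, G2=0, G3=0, G4=0, G5=0, G6=1 → 1; observed 0. Eliminates G5 inverted output.
Only G6 inverted output is consistent with every test.

G6 inverted output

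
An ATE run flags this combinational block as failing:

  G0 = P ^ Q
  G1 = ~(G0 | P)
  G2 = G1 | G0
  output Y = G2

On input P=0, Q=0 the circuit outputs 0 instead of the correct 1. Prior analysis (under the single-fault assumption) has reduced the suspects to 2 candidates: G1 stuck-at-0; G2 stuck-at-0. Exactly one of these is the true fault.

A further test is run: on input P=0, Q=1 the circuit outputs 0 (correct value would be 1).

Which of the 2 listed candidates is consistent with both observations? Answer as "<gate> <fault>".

G2 stuck-at-0

Evaluate each candidate on input P=0, Q=1:
  G1 stuck-at-0: G0=1, G1=0 [stuck-at-0], G2=1 → 1 — eliminated
  G2 stuck-at-0: G0=1, G1=0, G2=0 [stuck-at-0] → 0 — matches
Only G2 stuck-at-0 reproduces the observed 0.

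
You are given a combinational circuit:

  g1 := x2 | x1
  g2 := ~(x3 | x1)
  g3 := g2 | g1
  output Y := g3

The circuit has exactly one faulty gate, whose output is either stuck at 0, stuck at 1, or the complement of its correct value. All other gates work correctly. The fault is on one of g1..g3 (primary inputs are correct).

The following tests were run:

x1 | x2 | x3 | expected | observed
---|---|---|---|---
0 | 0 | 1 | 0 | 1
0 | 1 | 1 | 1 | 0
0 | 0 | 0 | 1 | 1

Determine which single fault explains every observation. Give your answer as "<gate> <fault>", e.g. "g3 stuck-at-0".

Fault-free values for test 1 (x1=0, x2=0, x3=1): g1=0, g2=0, g3=0, giving Y=0. Observed 1.
Test 1: faults giving observed 1 are {g1 stuck-at-1, g1 inverted output, g2 stuck-at-1, g2 inverted output, g3 stuck-at-1, g3 inverted output}.
Test 2 (x1=0, x2=1, x3=1): fault-free g1=1, g2=0, g3=1 → 1; observed 0. Eliminates g1 stuck-at-1, g2 stuck-at-1, g2 inverted output, g3 stuck-at-1.
Test 3 (x1=0, x2=0, x3=0): fault-free g1=0, g2=1, g3=1 → 1; observed 1. Eliminates g3 inverted output.
Only g1 inverted output is consistent with every test.

g1 inverted output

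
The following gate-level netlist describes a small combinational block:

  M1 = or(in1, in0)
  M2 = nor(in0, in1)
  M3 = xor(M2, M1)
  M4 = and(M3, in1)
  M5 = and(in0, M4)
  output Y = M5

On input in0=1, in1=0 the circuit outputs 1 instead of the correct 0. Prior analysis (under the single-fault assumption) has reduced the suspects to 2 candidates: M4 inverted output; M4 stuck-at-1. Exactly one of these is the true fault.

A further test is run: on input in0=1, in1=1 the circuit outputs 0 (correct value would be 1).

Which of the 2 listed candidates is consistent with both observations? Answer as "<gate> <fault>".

Evaluate each candidate on input in0=1, in1=1:
  M4 inverted output: M1=1, M2=0, M3=1, M4=0 [inverted output], M5=0 → 0 — matches
  M4 stuck-at-1: M1=1, M2=0, M3=1, M4=1 [stuck-at-1], M5=1 → 1 — eliminated
Only M4 inverted output reproduces the observed 0.

M4 inverted output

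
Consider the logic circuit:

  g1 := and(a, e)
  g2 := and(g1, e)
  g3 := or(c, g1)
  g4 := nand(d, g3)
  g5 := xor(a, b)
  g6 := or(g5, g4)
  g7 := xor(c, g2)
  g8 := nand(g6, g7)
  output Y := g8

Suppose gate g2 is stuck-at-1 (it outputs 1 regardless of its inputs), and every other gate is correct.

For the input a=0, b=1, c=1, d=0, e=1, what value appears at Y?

Propagate with g2 forced: g1=0, g2=1 [stuck-at-1], g3=1, g4=1, g5=1, g6=1, g7=0, g8=1.
So Y = 1. (Without the fault it would be 0.)

1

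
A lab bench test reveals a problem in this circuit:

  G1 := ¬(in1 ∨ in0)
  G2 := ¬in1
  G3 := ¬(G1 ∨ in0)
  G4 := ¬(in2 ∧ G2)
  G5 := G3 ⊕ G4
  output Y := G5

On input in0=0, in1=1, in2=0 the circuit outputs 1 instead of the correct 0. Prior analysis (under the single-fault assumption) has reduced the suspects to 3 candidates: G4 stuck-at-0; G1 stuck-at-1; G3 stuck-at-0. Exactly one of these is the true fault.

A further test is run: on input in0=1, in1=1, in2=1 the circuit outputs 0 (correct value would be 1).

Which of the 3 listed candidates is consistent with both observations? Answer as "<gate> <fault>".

G4 stuck-at-0

Evaluate each candidate on input in0=1, in1=1, in2=1:
  G4 stuck-at-0: G1=0, G2=0, G3=0, G4=0 [stuck-at-0], G5=0 → 0 — matches
  G1 stuck-at-1: G1=1 [stuck-at-1], G2=0, G3=0, G4=1, G5=1 → 1 — eliminated
  G3 stuck-at-0: G1=0, G2=0, G3=0 [stuck-at-0], G4=1, G5=1 → 1 — eliminated
Only G4 stuck-at-0 reproduces the observed 0.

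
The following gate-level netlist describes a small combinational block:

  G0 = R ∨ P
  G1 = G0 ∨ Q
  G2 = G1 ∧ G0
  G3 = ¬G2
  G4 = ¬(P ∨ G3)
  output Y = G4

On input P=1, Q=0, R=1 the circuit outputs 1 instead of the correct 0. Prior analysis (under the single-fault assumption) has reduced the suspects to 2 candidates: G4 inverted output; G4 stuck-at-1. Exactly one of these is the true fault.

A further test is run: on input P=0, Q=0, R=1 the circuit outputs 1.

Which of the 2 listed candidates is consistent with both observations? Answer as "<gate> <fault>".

Evaluate each candidate on input P=0, Q=0, R=1:
  G4 inverted output: G0=1, G1=1, G2=1, G3=0, G4=0 [inverted output] → 0 — eliminated
  G4 stuck-at-1: G0=1, G1=1, G2=1, G3=0, G4=1 [stuck-at-1] → 1 — matches
Only G4 stuck-at-1 reproduces the observed 1.

G4 stuck-at-1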